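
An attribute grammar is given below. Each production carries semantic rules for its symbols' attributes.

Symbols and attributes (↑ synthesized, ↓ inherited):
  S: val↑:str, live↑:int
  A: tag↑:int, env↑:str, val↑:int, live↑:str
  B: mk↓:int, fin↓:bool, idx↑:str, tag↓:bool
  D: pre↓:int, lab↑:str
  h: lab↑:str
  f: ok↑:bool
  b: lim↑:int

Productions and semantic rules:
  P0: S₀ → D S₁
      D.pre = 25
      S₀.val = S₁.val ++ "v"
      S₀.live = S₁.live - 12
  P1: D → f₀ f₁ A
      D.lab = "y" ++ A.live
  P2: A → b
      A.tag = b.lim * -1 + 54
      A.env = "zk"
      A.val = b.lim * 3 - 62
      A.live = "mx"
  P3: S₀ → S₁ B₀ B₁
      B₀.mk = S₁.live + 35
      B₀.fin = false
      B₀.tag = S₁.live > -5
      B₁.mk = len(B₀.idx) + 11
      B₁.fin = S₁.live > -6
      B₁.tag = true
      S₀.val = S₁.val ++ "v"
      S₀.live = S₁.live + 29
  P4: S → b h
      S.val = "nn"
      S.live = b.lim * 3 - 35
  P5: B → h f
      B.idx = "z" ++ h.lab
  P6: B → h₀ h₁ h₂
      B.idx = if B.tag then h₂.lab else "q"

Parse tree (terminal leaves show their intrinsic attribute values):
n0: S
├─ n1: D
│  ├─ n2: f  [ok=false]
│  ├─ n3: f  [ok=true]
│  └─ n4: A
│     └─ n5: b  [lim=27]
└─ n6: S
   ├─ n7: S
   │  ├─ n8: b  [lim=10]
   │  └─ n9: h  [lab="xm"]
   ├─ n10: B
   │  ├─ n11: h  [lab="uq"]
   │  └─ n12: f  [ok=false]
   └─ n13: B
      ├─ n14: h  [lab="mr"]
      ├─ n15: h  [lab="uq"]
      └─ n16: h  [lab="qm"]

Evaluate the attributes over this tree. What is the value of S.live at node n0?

1. n1.pre = 25  [25]
2. n2.ok = false  [terminal]
3. n3.ok = true  [terminal]
4. n5.lim = 27  [terminal]
5. n4.tag = 27  [b.lim * -1 + 54]
6. n4.env = "zk"  ["zk"]
7. n4.val = 19  [b.lim * 3 - 62]
8. n4.live = "mx"  ["mx"]
9. n1.lab = "ymx"  ["y" ++ A.live]
10. n8.lim = 10  [terminal]
11. n9.lab = "xm"  [terminal]
12. n7.val = "nn"  ["nn"]
13. n7.live = -5  [b.lim * 3 - 35]
14. n10.mk = 30  [S₁.live + 35]
15. n10.fin = false  [false]
16. n10.tag = false  [S₁.live > -5]
17. n11.lab = "uq"  [terminal]
18. n12.ok = false  [terminal]
19. n10.idx = "zuq"  ["z" ++ h.lab]
20. n13.mk = 14  [len(B₀.idx) + 11]
21. n13.fin = true  [S₁.live > -6]
22. n13.tag = true  [true]
23. n14.lab = "mr"  [terminal]
24. n15.lab = "uq"  [terminal]
25. n16.lab = "qm"  [terminal]
26. n13.idx = "qm"  [if B.tag then h₂.lab else "q"]
27. n6.val = "nnv"  [S₁.val ++ "v"]
28. n6.live = 24  [S₁.live + 29]
29. n0.val = "nnvv"  [S₁.val ++ "v"]
30. n0.live = 12  [S₁.live - 12]

12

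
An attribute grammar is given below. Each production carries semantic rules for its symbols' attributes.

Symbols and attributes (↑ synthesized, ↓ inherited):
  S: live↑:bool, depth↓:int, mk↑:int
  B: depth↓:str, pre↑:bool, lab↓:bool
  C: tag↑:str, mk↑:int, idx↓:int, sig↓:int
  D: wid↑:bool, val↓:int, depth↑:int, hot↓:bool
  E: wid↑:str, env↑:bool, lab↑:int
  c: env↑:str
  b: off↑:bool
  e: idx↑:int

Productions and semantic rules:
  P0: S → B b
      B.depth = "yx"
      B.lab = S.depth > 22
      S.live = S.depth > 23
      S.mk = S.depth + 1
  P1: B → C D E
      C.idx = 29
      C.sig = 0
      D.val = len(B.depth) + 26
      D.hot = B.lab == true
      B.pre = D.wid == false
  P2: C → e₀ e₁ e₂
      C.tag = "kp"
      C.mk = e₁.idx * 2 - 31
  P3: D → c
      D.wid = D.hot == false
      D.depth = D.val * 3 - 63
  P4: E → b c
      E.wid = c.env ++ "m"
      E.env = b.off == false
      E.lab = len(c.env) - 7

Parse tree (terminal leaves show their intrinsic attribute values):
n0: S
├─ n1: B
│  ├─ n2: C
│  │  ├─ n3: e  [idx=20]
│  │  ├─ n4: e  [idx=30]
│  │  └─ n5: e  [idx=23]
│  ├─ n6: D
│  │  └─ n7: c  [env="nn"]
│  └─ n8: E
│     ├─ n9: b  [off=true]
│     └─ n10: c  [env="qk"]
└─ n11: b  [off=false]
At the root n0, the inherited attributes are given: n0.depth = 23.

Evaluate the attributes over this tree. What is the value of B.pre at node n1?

1. n0.depth = 23  [given at root]
2. n1.depth = "yx"  ["yx"]
3. n1.lab = true  [S.depth > 22]
4. n2.idx = 29  [29]
5. n2.sig = 0  [0]
6. n3.idx = 20  [terminal]
7. n4.idx = 30  [terminal]
8. n5.idx = 23  [terminal]
9. n2.tag = "kp"  ["kp"]
10. n2.mk = 29  [e₁.idx * 2 - 31]
11. n6.val = 28  [len(B.depth) + 26]
12. n6.hot = true  [B.lab == true]
13. n7.env = "nn"  [terminal]
14. n6.wid = false  [D.hot == false]
15. n6.depth = 21  [D.val * 3 - 63]
16. n9.off = true  [terminal]
17. n10.env = "qk"  [terminal]
18. n8.wid = "qkm"  [c.env ++ "m"]
19. n8.env = false  [b.off == false]
20. n8.lab = -5  [len(c.env) - 7]
21. n1.pre = true  [D.wid == false]
22. n11.off = false  [terminal]
23. n0.live = false  [S.depth > 23]
24. n0.mk = 24  [S.depth + 1]

true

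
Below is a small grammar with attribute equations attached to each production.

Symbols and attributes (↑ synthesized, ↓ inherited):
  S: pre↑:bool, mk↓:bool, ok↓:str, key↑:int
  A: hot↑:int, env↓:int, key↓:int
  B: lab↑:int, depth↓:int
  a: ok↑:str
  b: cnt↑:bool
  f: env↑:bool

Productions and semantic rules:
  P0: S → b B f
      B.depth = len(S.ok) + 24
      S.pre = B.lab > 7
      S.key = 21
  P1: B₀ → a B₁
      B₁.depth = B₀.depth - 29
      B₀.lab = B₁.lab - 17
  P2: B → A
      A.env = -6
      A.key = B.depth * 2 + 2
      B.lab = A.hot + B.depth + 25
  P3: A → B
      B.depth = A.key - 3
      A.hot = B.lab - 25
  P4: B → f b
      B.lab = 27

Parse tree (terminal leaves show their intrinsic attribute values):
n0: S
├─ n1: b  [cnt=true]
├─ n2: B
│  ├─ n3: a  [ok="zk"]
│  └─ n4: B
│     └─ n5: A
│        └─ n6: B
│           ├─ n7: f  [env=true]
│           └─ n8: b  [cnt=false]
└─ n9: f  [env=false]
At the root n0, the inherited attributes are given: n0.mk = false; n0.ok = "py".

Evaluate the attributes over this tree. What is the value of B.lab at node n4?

24

1. n0.mk = false  [given at root]
2. n0.ok = "py"  [given at root]
3. n1.cnt = true  [terminal]
4. n2.depth = 26  [len(S.ok) + 24]
5. n3.ok = "zk"  [terminal]
6. n4.depth = -3  [B₀.depth - 29]
7. n5.env = -6  [-6]
8. n5.key = -4  [B.depth * 2 + 2]
9. n6.depth = -7  [A.key - 3]
10. n7.env = true  [terminal]
11. n8.cnt = false  [terminal]
12. n6.lab = 27  [27]
13. n5.hot = 2  [B.lab - 25]
14. n4.lab = 24  [A.hot + B.depth + 25]
15. n2.lab = 7  [B₁.lab - 17]
16. n9.env = false  [terminal]
17. n0.pre = false  [B.lab > 7]
18. n0.key = 21  [21]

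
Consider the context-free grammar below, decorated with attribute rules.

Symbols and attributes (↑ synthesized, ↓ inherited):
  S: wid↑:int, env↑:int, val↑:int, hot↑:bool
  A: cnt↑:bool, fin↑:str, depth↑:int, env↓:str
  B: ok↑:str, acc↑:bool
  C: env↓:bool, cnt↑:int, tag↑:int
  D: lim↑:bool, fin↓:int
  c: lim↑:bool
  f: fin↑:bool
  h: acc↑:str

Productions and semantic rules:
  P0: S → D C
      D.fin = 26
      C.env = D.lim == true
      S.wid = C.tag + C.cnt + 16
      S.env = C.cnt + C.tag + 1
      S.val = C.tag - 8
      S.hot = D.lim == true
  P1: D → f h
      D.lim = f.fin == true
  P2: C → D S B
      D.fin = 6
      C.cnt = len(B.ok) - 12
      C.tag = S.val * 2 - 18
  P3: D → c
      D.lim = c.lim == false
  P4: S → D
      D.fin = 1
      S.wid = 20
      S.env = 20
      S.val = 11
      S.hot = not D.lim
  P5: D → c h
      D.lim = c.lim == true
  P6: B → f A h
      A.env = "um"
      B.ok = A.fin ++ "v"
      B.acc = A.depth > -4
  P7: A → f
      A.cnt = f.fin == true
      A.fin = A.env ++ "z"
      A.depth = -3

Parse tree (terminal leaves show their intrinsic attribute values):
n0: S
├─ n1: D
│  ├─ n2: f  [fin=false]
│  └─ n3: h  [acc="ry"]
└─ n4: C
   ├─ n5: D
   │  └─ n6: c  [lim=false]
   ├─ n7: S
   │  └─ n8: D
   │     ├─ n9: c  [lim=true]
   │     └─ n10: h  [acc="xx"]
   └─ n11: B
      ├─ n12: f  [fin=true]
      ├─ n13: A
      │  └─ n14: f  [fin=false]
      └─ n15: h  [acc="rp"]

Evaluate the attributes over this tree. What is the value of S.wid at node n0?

12

1. n1.fin = 26  [26]
2. n2.fin = false  [terminal]
3. n3.acc = "ry"  [terminal]
4. n1.lim = false  [f.fin == true]
5. n4.env = false  [D.lim == true]
6. n5.fin = 6  [6]
7. n6.lim = false  [terminal]
8. n5.lim = true  [c.lim == false]
9. n8.fin = 1  [1]
10. n9.lim = true  [terminal]
11. n10.acc = "xx"  [terminal]
12. n8.lim = true  [c.lim == true]
13. n7.wid = 20  [20]
14. n7.env = 20  [20]
15. n7.val = 11  [11]
16. n7.hot = false  [not D.lim]
17. n12.fin = true  [terminal]
18. n13.env = "um"  ["um"]
19. n14.fin = false  [terminal]
20. n13.cnt = false  [f.fin == true]
21. n13.fin = "umz"  [A.env ++ "z"]
22. n13.depth = -3  [-3]
23. n15.acc = "rp"  [terminal]
24. n11.ok = "umzv"  [A.fin ++ "v"]
25. n11.acc = true  [A.depth > -4]
26. n4.cnt = -8  [len(B.ok) - 12]
27. n4.tag = 4  [S.val * 2 - 18]
28. n0.wid = 12  [C.tag + C.cnt + 16]
29. n0.env = -3  [C.cnt + C.tag + 1]
30. n0.val = -4  [C.tag - 8]
31. n0.hot = false  [D.lim == true]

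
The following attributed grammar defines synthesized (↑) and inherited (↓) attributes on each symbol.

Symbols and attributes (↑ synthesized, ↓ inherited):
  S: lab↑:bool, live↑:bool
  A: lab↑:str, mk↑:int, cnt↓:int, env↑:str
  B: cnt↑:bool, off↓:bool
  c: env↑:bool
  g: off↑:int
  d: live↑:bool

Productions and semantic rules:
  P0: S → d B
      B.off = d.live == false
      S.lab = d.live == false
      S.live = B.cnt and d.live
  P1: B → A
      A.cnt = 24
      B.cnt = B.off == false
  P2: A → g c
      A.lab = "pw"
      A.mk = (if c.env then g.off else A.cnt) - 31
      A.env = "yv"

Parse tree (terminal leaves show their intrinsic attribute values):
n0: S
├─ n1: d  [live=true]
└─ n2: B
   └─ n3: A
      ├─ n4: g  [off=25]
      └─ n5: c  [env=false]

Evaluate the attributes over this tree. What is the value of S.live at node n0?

true

1. n1.live = true  [terminal]
2. n2.off = false  [d.live == false]
3. n3.cnt = 24  [24]
4. n4.off = 25  [terminal]
5. n5.env = false  [terminal]
6. n3.lab = "pw"  ["pw"]
7. n3.mk = -7  [(if c.env then g.off else A.cnt) - 31]
8. n3.env = "yv"  ["yv"]
9. n2.cnt = true  [B.off == false]
10. n0.lab = false  [d.live == false]
11. n0.live = true  [B.cnt and d.live]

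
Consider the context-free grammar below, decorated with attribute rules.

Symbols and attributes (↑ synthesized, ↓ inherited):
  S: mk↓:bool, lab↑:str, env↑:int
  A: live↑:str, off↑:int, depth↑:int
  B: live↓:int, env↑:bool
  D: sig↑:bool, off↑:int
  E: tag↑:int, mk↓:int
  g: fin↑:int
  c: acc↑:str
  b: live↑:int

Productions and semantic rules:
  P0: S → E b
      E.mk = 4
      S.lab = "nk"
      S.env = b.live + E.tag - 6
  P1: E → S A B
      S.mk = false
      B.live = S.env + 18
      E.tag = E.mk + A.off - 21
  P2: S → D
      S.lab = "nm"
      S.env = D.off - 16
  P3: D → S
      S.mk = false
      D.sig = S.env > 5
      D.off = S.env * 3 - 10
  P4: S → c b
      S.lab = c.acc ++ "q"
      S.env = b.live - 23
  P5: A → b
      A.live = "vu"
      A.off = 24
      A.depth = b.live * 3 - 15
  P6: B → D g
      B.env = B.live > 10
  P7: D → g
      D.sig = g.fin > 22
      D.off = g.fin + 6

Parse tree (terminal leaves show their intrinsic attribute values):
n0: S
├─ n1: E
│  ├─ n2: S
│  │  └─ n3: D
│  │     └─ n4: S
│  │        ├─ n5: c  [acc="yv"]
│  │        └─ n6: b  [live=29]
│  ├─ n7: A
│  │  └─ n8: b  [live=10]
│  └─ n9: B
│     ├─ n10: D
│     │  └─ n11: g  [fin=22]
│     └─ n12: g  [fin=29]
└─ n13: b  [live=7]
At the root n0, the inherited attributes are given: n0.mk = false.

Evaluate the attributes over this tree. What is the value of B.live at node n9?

10

1. n0.mk = false  [given at root]
2. n1.mk = 4  [4]
3. n2.mk = false  [false]
4. n4.mk = false  [false]
5. n5.acc = "yv"  [terminal]
6. n6.live = 29  [terminal]
7. n4.lab = "yvq"  [c.acc ++ "q"]
8. n4.env = 6  [b.live - 23]
9. n3.sig = true  [S.env > 5]
10. n3.off = 8  [S.env * 3 - 10]
11. n2.lab = "nm"  ["nm"]
12. n2.env = -8  [D.off - 16]
13. n8.live = 10  [terminal]
14. n7.live = "vu"  ["vu"]
15. n7.off = 24  [24]
16. n7.depth = 15  [b.live * 3 - 15]
17. n9.live = 10  [S.env + 18]
18. n11.fin = 22  [terminal]
19. n10.sig = false  [g.fin > 22]
20. n10.off = 28  [g.fin + 6]
21. n12.fin = 29  [terminal]
22. n9.env = false  [B.live > 10]
23. n1.tag = 7  [E.mk + A.off - 21]
24. n13.live = 7  [terminal]
25. n0.lab = "nk"  ["nk"]
26. n0.env = 8  [b.live + E.tag - 6]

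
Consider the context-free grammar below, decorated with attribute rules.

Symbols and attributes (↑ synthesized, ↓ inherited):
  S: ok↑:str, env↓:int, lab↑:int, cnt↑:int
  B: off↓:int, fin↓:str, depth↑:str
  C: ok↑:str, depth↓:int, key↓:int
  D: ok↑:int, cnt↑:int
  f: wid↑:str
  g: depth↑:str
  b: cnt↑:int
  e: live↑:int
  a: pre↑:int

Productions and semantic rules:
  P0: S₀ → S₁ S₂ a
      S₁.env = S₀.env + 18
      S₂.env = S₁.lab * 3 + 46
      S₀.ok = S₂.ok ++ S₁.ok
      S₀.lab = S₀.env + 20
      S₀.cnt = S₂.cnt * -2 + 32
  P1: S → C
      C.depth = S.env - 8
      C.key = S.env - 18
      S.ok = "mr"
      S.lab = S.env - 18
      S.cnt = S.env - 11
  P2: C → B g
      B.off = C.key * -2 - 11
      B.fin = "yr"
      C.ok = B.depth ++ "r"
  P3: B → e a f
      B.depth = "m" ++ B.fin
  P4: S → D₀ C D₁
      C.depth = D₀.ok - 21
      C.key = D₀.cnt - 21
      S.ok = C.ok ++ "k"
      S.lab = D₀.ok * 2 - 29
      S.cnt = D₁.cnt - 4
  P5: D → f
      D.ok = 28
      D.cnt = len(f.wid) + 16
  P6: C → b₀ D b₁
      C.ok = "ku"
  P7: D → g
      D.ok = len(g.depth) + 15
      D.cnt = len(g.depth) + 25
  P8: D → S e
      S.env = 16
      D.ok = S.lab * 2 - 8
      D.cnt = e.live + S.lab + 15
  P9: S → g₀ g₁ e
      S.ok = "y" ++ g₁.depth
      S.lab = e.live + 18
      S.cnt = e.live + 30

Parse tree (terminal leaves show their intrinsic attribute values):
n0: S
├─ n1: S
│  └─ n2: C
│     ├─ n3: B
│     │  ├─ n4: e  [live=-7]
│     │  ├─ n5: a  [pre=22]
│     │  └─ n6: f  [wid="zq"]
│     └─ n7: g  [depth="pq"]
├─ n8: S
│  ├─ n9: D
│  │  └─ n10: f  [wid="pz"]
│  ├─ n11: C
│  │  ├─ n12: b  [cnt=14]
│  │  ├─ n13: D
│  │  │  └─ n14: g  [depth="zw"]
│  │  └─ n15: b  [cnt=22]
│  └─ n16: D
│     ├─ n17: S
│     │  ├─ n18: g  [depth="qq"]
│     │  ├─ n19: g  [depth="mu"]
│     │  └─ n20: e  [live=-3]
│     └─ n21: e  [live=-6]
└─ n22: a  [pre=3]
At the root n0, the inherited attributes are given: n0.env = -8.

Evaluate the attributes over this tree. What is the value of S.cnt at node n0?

-8

1. n0.env = -8  [given at root]
2. n1.env = 10  [S₀.env + 18]
3. n2.depth = 2  [S.env - 8]
4. n2.key = -8  [S.env - 18]
5. n3.off = 5  [C.key * -2 - 11]
6. n3.fin = "yr"  ["yr"]
7. n4.live = -7  [terminal]
8. n5.pre = 22  [terminal]
9. n6.wid = "zq"  [terminal]
10. n3.depth = "myr"  ["m" ++ B.fin]
11. n7.depth = "pq"  [terminal]
12. n2.ok = "myrr"  [B.depth ++ "r"]
13. n1.ok = "mr"  ["mr"]
14. n1.lab = -8  [S.env - 18]
15. n1.cnt = -1  [S.env - 11]
16. n8.env = 22  [S₁.lab * 3 + 46]
17. n10.wid = "pz"  [terminal]
18. n9.ok = 28  [28]
19. n9.cnt = 18  [len(f.wid) + 16]
20. n11.depth = 7  [D₀.ok - 21]
21. n11.key = -3  [D₀.cnt - 21]
22. n12.cnt = 14  [terminal]
23. n14.depth = "zw"  [terminal]
24. n13.ok = 17  [len(g.depth) + 15]
25. n13.cnt = 27  [len(g.depth) + 25]
26. n15.cnt = 22  [terminal]
27. n11.ok = "ku"  ["ku"]
28. n17.env = 16  [16]
29. n18.depth = "qq"  [terminal]
30. n19.depth = "mu"  [terminal]
31. n20.live = -3  [terminal]
32. n17.ok = "ymu"  ["y" ++ g₁.depth]
33. n17.lab = 15  [e.live + 18]
34. n17.cnt = 27  [e.live + 30]
35. n21.live = -6  [terminal]
36. n16.ok = 22  [S.lab * 2 - 8]
37. n16.cnt = 24  [e.live + S.lab + 15]
38. n8.ok = "kuk"  [C.ok ++ "k"]
39. n8.lab = 27  [D₀.ok * 2 - 29]
40. n8.cnt = 20  [D₁.cnt - 4]
41. n22.pre = 3  [terminal]
42. n0.ok = "kukmr"  [S₂.ok ++ S₁.ok]
43. n0.lab = 12  [S₀.env + 20]
44. n0.cnt = -8  [S₂.cnt * -2 + 32]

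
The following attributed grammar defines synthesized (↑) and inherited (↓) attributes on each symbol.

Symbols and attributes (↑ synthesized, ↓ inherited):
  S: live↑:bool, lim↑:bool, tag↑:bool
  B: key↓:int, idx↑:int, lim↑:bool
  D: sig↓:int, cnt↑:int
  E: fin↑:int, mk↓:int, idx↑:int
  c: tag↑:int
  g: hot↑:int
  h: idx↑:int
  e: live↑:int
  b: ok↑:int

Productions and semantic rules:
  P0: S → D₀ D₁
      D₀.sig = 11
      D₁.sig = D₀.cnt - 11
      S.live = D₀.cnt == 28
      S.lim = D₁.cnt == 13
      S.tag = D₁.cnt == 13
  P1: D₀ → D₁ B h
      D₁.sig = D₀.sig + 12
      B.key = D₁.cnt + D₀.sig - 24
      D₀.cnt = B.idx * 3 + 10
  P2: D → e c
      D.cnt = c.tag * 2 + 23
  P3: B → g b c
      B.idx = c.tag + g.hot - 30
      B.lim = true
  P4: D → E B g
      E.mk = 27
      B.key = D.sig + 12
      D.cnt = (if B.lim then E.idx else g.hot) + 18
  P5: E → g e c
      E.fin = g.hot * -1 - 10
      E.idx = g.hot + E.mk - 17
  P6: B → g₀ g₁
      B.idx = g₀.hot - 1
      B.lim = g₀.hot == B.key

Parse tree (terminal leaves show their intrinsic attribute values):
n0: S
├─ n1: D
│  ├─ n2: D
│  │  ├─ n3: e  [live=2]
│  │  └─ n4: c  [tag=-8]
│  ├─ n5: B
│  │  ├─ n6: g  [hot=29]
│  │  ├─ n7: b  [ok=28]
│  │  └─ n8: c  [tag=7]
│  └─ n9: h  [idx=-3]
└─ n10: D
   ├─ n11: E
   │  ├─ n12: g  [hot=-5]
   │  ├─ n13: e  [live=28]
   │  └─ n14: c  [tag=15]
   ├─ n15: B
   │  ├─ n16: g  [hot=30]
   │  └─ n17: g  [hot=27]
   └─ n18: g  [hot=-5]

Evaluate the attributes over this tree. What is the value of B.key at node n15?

29

1. n1.sig = 11  [11]
2. n2.sig = 23  [D₀.sig + 12]
3. n3.live = 2  [terminal]
4. n4.tag = -8  [terminal]
5. n2.cnt = 7  [c.tag * 2 + 23]
6. n5.key = -6  [D₁.cnt + D₀.sig - 24]
7. n6.hot = 29  [terminal]
8. n7.ok = 28  [terminal]
9. n8.tag = 7  [terminal]
10. n5.idx = 6  [c.tag + g.hot - 30]
11. n5.lim = true  [true]
12. n9.idx = -3  [terminal]
13. n1.cnt = 28  [B.idx * 3 + 10]
14. n10.sig = 17  [D₀.cnt - 11]
15. n11.mk = 27  [27]
16. n12.hot = -5  [terminal]
17. n13.live = 28  [terminal]
18. n14.tag = 15  [terminal]
19. n11.fin = -5  [g.hot * -1 - 10]
20. n11.idx = 5  [g.hot + E.mk - 17]
21. n15.key = 29  [D.sig + 12]
22. n16.hot = 30  [terminal]
23. n17.hot = 27  [terminal]
24. n15.idx = 29  [g₀.hot - 1]
25. n15.lim = false  [g₀.hot == B.key]
26. n18.hot = -5  [terminal]
27. n10.cnt = 13  [(if B.lim then E.idx else g.hot) + 18]
28. n0.live = true  [D₀.cnt == 28]
29. n0.lim = true  [D₁.cnt == 13]
30. n0.tag = true  [D₁.cnt == 13]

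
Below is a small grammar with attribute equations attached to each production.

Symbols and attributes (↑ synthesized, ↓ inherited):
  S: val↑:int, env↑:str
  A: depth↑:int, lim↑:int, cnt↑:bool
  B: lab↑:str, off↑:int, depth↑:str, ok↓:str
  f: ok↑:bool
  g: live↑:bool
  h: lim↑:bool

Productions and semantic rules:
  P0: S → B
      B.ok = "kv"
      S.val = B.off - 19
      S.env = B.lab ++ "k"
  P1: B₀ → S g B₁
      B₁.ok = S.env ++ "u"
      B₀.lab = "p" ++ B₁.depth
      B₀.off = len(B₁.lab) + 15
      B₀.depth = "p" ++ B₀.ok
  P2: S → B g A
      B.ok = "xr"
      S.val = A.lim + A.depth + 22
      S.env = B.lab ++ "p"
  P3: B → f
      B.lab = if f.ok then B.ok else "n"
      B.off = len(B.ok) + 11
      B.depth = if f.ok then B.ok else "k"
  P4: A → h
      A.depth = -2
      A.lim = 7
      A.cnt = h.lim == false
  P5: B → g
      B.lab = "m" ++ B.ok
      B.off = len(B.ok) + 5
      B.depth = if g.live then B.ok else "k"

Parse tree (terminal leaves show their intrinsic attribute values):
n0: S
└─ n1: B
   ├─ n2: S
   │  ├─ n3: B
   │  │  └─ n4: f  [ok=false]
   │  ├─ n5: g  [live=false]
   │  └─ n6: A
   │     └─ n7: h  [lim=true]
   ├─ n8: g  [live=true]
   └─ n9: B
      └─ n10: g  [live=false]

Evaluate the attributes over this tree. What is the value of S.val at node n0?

1. n1.ok = "kv"  ["kv"]
2. n3.ok = "xr"  ["xr"]
3. n4.ok = false  [terminal]
4. n3.lab = "n"  [if f.ok then B.ok else "n"]
5. n3.off = 13  [len(B.ok) + 11]
6. n3.depth = "k"  [if f.ok then B.ok else "k"]
7. n5.live = false  [terminal]
8. n7.lim = true  [terminal]
9. n6.depth = -2  [-2]
10. n6.lim = 7  [7]
11. n6.cnt = false  [h.lim == false]
12. n2.val = 27  [A.lim + A.depth + 22]
13. n2.env = "np"  [B.lab ++ "p"]
14. n8.live = true  [terminal]
15. n9.ok = "npu"  [S.env ++ "u"]
16. n10.live = false  [terminal]
17. n9.lab = "mnpu"  ["m" ++ B.ok]
18. n9.off = 8  [len(B.ok) + 5]
19. n9.depth = "k"  [if g.live then B.ok else "k"]
20. n1.lab = "pk"  ["p" ++ B₁.depth]
21. n1.off = 19  [len(B₁.lab) + 15]
22. n1.depth = "pkv"  ["p" ++ B₀.ok]
23. n0.val = 0  [B.off - 19]
24. n0.env = "pkk"  [B.lab ++ "k"]

0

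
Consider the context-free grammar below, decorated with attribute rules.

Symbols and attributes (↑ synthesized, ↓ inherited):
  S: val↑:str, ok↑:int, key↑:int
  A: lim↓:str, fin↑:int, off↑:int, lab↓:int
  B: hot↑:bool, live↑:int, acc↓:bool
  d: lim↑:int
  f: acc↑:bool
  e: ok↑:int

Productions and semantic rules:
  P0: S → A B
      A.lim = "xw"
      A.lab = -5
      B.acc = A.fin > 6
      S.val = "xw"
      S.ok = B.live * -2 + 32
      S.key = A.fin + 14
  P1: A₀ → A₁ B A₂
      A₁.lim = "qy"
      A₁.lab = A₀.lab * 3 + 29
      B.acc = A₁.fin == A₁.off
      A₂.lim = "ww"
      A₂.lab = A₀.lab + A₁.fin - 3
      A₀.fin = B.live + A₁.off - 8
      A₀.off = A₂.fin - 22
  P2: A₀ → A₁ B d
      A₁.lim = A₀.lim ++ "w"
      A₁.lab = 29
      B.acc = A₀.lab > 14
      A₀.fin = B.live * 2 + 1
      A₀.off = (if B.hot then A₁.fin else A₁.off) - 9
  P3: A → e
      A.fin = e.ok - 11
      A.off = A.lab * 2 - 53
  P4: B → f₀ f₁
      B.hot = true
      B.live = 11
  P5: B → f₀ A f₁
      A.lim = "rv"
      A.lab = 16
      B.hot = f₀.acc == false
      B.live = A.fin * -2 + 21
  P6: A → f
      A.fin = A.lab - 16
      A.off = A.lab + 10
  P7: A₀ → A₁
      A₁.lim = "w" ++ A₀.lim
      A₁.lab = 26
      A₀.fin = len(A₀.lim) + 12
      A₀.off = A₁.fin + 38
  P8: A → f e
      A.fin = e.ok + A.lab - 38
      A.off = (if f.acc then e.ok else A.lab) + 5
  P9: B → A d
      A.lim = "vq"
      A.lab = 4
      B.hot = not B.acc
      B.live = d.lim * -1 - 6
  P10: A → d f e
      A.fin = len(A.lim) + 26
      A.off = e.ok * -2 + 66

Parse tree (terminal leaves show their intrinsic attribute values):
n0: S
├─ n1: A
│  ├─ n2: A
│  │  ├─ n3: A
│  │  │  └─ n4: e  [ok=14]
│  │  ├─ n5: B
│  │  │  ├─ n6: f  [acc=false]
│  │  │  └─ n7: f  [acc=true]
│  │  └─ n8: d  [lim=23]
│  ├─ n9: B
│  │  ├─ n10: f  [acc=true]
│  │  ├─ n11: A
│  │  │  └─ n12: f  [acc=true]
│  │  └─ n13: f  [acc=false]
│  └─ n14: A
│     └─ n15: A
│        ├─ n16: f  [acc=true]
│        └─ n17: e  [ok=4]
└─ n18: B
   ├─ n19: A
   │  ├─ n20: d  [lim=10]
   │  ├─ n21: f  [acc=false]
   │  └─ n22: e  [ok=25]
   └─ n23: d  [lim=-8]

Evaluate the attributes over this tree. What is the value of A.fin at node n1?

7

1. n1.lim = "xw"  ["xw"]
2. n1.lab = -5  [-5]
3. n2.lim = "qy"  ["qy"]
4. n2.lab = 14  [A₀.lab * 3 + 29]
5. n3.lim = "qyw"  [A₀.lim ++ "w"]
6. n3.lab = 29  [29]
7. n4.ok = 14  [terminal]
8. n3.fin = 3  [e.ok - 11]
9. n3.off = 5  [A.lab * 2 - 53]
10. n5.acc = false  [A₀.lab > 14]
11. n6.acc = false  [terminal]
12. n7.acc = true  [terminal]
13. n5.hot = true  [true]
14. n5.live = 11  [11]
15. n8.lim = 23  [terminal]
16. n2.fin = 23  [B.live * 2 + 1]
17. n2.off = -6  [(if B.hot then A₁.fin else A₁.off) - 9]
18. n9.acc = false  [A₁.fin == A₁.off]
19. n10.acc = true  [terminal]
20. n11.lim = "rv"  ["rv"]
21. n11.lab = 16  [16]
22. n12.acc = true  [terminal]
23. n11.fin = 0  [A.lab - 16]
24. n11.off = 26  [A.lab + 10]
25. n13.acc = false  [terminal]
26. n9.hot = false  [f₀.acc == false]
27. n9.live = 21  [A.fin * -2 + 21]
28. n14.lim = "ww"  ["ww"]
29. n14.lab = 15  [A₀.lab + A₁.fin - 3]
30. n15.lim = "www"  ["w" ++ A₀.lim]
31. n15.lab = 26  [26]
32. n16.acc = true  [terminal]
33. n17.ok = 4  [terminal]
34. n15.fin = -8  [e.ok + A.lab - 38]
35. n15.off = 9  [(if f.acc then e.ok else A.lab) + 5]
36. n14.fin = 14  [len(A₀.lim) + 12]
37. n14.off = 30  [A₁.fin + 38]
38. n1.fin = 7  [B.live + A₁.off - 8]
39. n1.off = -8  [A₂.fin - 22]
40. n18.acc = true  [A.fin > 6]
41. n19.lim = "vq"  ["vq"]
42. n19.lab = 4  [4]
43. n20.lim = 10  [terminal]
44. n21.acc = false  [terminal]
45. n22.ok = 25  [terminal]
46. n19.fin = 28  [len(A.lim) + 26]
47. n19.off = 16  [e.ok * -2 + 66]
48. n23.lim = -8  [terminal]
49. n18.hot = false  [not B.acc]
50. n18.live = 2  [d.lim * -1 - 6]
51. n0.val = "xw"  ["xw"]
52. n0.ok = 28  [B.live * -2 + 32]
53. n0.key = 21  [A.fin + 14]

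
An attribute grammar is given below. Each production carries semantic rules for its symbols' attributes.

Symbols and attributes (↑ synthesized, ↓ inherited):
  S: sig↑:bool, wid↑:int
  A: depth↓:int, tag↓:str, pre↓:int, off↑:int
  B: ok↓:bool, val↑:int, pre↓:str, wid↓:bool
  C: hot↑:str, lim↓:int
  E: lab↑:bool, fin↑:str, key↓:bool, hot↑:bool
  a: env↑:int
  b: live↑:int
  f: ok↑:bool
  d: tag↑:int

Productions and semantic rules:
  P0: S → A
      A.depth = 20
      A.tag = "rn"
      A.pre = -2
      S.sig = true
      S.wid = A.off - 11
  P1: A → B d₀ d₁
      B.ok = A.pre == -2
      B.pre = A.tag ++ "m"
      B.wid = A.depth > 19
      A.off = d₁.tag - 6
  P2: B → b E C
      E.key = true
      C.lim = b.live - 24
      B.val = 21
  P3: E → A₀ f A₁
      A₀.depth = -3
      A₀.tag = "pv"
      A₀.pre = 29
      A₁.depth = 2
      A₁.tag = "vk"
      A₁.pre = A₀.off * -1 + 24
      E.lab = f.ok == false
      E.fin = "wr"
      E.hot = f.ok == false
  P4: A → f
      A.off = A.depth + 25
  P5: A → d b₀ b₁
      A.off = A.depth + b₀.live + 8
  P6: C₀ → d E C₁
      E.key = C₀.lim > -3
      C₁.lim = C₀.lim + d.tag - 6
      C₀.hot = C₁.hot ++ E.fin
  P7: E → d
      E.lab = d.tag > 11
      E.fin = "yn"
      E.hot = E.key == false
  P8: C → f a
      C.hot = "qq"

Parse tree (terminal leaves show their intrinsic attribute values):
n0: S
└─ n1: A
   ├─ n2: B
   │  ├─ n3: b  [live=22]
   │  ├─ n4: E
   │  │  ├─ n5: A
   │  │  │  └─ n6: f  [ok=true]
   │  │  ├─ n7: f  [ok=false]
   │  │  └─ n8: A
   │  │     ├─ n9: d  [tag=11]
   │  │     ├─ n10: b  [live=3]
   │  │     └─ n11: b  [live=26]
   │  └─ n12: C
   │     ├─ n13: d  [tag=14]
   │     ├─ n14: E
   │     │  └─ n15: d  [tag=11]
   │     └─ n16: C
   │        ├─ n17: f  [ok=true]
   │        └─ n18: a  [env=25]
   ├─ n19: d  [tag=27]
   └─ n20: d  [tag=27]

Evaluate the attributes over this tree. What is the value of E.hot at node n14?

1. n1.depth = 20  [20]
2. n1.tag = "rn"  ["rn"]
3. n1.pre = -2  [-2]
4. n2.ok = true  [A.pre == -2]
5. n2.pre = "rnm"  [A.tag ++ "m"]
6. n2.wid = true  [A.depth > 19]
7. n3.live = 22  [terminal]
8. n4.key = true  [true]
9. n5.depth = -3  [-3]
10. n5.tag = "pv"  ["pv"]
11. n5.pre = 29  [29]
12. n6.ok = true  [terminal]
13. n5.off = 22  [A.depth + 25]
14. n7.ok = false  [terminal]
15. n8.depth = 2  [2]
16. n8.tag = "vk"  ["vk"]
17. n8.pre = 2  [A₀.off * -1 + 24]
18. n9.tag = 11  [terminal]
19. n10.live = 3  [terminal]
20. n11.live = 26  [terminal]
21. n8.off = 13  [A.depth + b₀.live + 8]
22. n4.lab = true  [f.ok == false]
23. n4.fin = "wr"  ["wr"]
24. n4.hot = true  [f.ok == false]
25. n12.lim = -2  [b.live - 24]
26. n13.tag = 14  [terminal]
27. n14.key = true  [C₀.lim > -3]
28. n15.tag = 11  [terminal]
29. n14.lab = false  [d.tag > 11]
30. n14.fin = "yn"  ["yn"]
31. n14.hot = false  [E.key == false]
32. n16.lim = 6  [C₀.lim + d.tag - 6]
33. n17.ok = true  [terminal]
34. n18.env = 25  [terminal]
35. n16.hot = "qq"  ["qq"]
36. n12.hot = "qqyn"  [C₁.hot ++ E.fin]
37. n2.val = 21  [21]
38. n19.tag = 27  [terminal]
39. n20.tag = 27  [terminal]
40. n1.off = 21  [d₁.tag - 6]
41. n0.sig = true  [true]
42. n0.wid = 10  [A.off - 11]

false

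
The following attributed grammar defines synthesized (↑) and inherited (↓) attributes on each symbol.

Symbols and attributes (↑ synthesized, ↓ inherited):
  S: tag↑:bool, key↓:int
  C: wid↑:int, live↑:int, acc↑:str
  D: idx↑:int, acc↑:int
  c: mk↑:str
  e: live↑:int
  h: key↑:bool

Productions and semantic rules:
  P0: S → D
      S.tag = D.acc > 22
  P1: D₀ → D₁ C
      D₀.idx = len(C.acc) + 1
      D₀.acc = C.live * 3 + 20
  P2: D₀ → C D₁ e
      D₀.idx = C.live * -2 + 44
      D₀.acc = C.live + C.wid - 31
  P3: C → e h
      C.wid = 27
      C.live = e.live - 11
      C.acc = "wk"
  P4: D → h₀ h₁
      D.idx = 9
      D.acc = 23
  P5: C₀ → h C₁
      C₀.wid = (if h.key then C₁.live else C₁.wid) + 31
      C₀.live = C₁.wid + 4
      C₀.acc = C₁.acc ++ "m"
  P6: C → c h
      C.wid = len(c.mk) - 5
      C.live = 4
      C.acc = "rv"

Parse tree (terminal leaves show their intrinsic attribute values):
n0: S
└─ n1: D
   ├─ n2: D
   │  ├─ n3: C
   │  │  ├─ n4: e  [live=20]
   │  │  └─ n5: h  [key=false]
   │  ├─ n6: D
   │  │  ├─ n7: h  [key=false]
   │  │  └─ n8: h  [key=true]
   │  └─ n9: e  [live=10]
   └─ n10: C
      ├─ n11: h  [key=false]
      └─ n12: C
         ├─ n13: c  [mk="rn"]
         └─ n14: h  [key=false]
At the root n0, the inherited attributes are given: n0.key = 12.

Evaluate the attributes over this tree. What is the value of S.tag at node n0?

1. n0.key = 12  [given at root]
2. n4.live = 20  [terminal]
3. n5.key = false  [terminal]
4. n3.wid = 27  [27]
5. n3.live = 9  [e.live - 11]
6. n3.acc = "wk"  ["wk"]
7. n7.key = false  [terminal]
8. n8.key = true  [terminal]
9. n6.idx = 9  [9]
10. n6.acc = 23  [23]
11. n9.live = 10  [terminal]
12. n2.idx = 26  [C.live * -2 + 44]
13. n2.acc = 5  [C.live + C.wid - 31]
14. n11.key = false  [terminal]
15. n13.mk = "rn"  [terminal]
16. n14.key = false  [terminal]
17. n12.wid = -3  [len(c.mk) - 5]
18. n12.live = 4  [4]
19. n12.acc = "rv"  ["rv"]
20. n10.wid = 28  [(if h.key then C₁.live else C₁.wid) + 31]
21. n10.live = 1  [C₁.wid + 4]
22. n10.acc = "rvm"  [C₁.acc ++ "m"]
23. n1.idx = 4  [len(C.acc) + 1]
24. n1.acc = 23  [C.live * 3 + 20]
25. n0.tag = true  [D.acc > 22]

true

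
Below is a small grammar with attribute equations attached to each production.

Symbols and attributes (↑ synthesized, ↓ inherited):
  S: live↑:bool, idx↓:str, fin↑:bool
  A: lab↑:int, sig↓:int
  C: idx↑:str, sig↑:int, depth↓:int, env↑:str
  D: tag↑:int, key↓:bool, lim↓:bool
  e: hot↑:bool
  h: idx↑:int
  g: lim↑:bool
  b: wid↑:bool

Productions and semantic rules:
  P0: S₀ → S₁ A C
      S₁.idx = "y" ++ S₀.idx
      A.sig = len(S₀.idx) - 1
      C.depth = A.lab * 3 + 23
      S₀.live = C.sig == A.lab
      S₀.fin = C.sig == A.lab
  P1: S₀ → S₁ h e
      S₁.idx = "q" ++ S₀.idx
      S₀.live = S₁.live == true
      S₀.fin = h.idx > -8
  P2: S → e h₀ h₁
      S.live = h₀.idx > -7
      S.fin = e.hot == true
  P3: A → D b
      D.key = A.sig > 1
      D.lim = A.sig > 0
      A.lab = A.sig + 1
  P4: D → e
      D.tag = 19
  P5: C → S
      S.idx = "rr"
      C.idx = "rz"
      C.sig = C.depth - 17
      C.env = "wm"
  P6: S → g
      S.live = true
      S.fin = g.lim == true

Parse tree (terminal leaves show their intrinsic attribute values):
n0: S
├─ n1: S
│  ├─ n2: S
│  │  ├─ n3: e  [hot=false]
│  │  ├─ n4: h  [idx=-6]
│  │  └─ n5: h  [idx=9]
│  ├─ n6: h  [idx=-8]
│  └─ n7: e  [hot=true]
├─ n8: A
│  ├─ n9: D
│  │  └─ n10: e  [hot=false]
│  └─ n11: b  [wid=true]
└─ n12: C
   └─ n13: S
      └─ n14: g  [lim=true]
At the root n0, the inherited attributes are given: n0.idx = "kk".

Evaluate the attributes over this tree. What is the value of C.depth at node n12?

1. n0.idx = "kk"  [given at root]
2. n1.idx = "ykk"  ["y" ++ S₀.idx]
3. n2.idx = "qykk"  ["q" ++ S₀.idx]
4. n3.hot = false  [terminal]
5. n4.idx = -6  [terminal]
6. n5.idx = 9  [terminal]
7. n2.live = true  [h₀.idx > -7]
8. n2.fin = false  [e.hot == true]
9. n6.idx = -8  [terminal]
10. n7.hot = true  [terminal]
11. n1.live = true  [S₁.live == true]
12. n1.fin = false  [h.idx > -8]
13. n8.sig = 1  [len(S₀.idx) - 1]
14. n9.key = false  [A.sig > 1]
15. n9.lim = true  [A.sig > 0]
16. n10.hot = false  [terminal]
17. n9.tag = 19  [19]
18. n11.wid = true  [terminal]
19. n8.lab = 2  [A.sig + 1]
20. n12.depth = 29  [A.lab * 3 + 23]
21. n13.idx = "rr"  ["rr"]
22. n14.lim = true  [terminal]
23. n13.live = true  [true]
24. n13.fin = true  [g.lim == true]
25. n12.idx = "rz"  ["rz"]
26. n12.sig = 12  [C.depth - 17]
27. n12.env = "wm"  ["wm"]
28. n0.live = false  [C.sig == A.lab]
29. n0.fin = false  [C.sig == A.lab]

29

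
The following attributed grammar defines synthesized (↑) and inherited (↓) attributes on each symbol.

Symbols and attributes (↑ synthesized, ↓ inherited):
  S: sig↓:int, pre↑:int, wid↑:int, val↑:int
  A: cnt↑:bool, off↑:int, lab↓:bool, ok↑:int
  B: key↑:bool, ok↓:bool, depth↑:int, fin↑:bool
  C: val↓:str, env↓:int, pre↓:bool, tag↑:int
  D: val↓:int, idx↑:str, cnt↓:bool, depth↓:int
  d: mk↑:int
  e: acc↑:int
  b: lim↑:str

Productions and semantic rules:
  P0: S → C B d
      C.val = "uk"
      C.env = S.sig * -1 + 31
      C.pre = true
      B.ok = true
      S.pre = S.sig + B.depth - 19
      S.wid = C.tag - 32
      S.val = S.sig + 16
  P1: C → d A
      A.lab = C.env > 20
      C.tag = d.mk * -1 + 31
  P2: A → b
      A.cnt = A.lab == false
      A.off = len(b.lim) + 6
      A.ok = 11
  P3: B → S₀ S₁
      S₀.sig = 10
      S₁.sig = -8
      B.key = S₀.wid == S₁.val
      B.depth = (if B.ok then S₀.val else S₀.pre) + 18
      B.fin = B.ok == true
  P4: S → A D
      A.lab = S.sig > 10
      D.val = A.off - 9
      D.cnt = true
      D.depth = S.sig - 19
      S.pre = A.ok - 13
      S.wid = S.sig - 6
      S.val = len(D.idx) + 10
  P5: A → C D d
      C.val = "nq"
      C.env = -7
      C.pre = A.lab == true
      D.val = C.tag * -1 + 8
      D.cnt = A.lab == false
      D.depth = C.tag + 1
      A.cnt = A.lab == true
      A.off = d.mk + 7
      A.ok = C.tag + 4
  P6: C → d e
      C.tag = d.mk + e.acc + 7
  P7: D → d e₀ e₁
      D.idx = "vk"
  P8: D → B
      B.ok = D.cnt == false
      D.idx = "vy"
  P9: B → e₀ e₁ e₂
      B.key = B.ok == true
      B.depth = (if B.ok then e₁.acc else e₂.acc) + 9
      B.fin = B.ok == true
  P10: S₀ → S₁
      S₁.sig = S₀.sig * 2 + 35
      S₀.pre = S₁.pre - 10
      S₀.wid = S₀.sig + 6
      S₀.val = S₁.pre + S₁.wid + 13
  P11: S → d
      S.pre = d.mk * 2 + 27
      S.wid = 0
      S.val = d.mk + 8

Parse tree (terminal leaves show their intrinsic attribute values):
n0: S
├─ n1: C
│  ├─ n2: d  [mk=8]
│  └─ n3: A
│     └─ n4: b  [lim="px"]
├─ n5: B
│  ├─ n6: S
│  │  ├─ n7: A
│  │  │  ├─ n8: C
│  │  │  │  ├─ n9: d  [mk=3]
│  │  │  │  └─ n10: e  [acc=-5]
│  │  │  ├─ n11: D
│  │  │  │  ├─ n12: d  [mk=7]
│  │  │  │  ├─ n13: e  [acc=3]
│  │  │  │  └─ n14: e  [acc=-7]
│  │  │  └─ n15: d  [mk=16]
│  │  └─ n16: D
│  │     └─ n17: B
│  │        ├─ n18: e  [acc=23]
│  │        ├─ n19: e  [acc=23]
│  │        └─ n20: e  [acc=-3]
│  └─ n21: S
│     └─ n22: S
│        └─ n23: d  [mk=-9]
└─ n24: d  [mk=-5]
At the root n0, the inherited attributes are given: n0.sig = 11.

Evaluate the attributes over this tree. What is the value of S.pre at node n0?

22

1. n0.sig = 11  [given at root]
2. n1.val = "uk"  ["uk"]
3. n1.env = 20  [S.sig * -1 + 31]
4. n1.pre = true  [true]
5. n2.mk = 8  [terminal]
6. n3.lab = false  [C.env > 20]
7. n4.lim = "px"  [terminal]
8. n3.cnt = true  [A.lab == false]
9. n3.off = 8  [len(b.lim) + 6]
10. n3.ok = 11  [11]
11. n1.tag = 23  [d.mk * -1 + 31]
12. n5.ok = true  [true]
13. n6.sig = 10  [10]
14. n7.lab = false  [S.sig > 10]
15. n8.val = "nq"  ["nq"]
16. n8.env = -7  [-7]
17. n8.pre = false  [A.lab == true]
18. n9.mk = 3  [terminal]
19. n10.acc = -5  [terminal]
20. n8.tag = 5  [d.mk + e.acc + 7]
21. n11.val = 3  [C.tag * -1 + 8]
22. n11.cnt = true  [A.lab == false]
23. n11.depth = 6  [C.tag + 1]
24. n12.mk = 7  [terminal]
25. n13.acc = 3  [terminal]
26. n14.acc = -7  [terminal]
27. n11.idx = "vk"  ["vk"]
28. n15.mk = 16  [terminal]
29. n7.cnt = false  [A.lab == true]
30. n7.off = 23  [d.mk + 7]
31. n7.ok = 9  [C.tag + 4]
32. n16.val = 14  [A.off - 9]
33. n16.cnt = true  [true]
34. n16.depth = -9  [S.sig - 19]
35. n17.ok = false  [D.cnt == false]
36. n18.acc = 23  [terminal]
37. n19.acc = 23  [terminal]
38. n20.acc = -3  [terminal]
39. n17.key = false  [B.ok == true]
40. n17.depth = 6  [(if B.ok then e₁.acc else e₂.acc) + 9]
41. n17.fin = false  [B.ok == true]
42. n16.idx = "vy"  ["vy"]
43. n6.pre = -4  [A.ok - 13]
44. n6.wid = 4  [S.sig - 6]
45. n6.val = 12  [len(D.idx) + 10]
46. n21.sig = -8  [-8]
47. n22.sig = 19  [S₀.sig * 2 + 35]
48. n23.mk = -9  [terminal]
49. n22.pre = 9  [d.mk * 2 + 27]
50. n22.wid = 0  [0]
51. n22.val = -1  [d.mk + 8]
52. n21.pre = -1  [S₁.pre - 10]
53. n21.wid = -2  [S₀.sig + 6]
54. n21.val = 22  [S₁.pre + S₁.wid + 13]
55. n5.key = false  [S₀.wid == S₁.val]
56. n5.depth = 30  [(if B.ok then S₀.val else S₀.pre) + 18]
57. n5.fin = true  [B.ok == true]
58. n24.mk = -5  [terminal]
59. n0.pre = 22  [S.sig + B.depth - 19]
60. n0.wid = -9  [C.tag - 32]
61. n0.val = 27  [S.sig + 16]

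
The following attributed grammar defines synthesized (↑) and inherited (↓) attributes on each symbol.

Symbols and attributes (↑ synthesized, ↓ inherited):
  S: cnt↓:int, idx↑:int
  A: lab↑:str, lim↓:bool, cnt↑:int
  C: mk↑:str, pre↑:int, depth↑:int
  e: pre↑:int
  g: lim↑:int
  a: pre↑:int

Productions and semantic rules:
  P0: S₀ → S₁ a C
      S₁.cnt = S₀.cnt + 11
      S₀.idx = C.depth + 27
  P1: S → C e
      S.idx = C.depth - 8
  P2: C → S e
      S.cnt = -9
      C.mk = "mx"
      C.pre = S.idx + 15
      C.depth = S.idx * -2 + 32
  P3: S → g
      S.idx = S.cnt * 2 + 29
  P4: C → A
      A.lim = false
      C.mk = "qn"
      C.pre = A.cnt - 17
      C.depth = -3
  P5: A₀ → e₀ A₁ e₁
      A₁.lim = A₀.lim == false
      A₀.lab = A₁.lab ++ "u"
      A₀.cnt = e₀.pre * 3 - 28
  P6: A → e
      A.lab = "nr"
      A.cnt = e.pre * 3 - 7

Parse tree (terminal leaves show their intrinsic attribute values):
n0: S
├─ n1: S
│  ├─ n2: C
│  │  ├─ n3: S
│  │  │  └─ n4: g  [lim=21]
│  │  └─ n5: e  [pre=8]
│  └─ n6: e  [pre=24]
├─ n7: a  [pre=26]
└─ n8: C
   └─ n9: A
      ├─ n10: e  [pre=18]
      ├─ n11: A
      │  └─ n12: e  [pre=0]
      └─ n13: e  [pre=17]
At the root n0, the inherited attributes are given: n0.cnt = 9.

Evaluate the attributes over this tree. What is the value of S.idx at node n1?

1. n0.cnt = 9  [given at root]
2. n1.cnt = 20  [S₀.cnt + 11]
3. n3.cnt = -9  [-9]
4. n4.lim = 21  [terminal]
5. n3.idx = 11  [S.cnt * 2 + 29]
6. n5.pre = 8  [terminal]
7. n2.mk = "mx"  ["mx"]
8. n2.pre = 26  [S.idx + 15]
9. n2.depth = 10  [S.idx * -2 + 32]
10. n6.pre = 24  [terminal]
11. n1.idx = 2  [C.depth - 8]
12. n7.pre = 26  [terminal]
13. n9.lim = false  [false]
14. n10.pre = 18  [terminal]
15. n11.lim = true  [A₀.lim == false]
16. n12.pre = 0  [terminal]
17. n11.lab = "nr"  ["nr"]
18. n11.cnt = -7  [e.pre * 3 - 7]
19. n13.pre = 17  [terminal]
20. n9.lab = "nru"  [A₁.lab ++ "u"]
21. n9.cnt = 26  [e₀.pre * 3 - 28]
22. n8.mk = "qn"  ["qn"]
23. n8.pre = 9  [A.cnt - 17]
24. n8.depth = -3  [-3]
25. n0.idx = 24  [C.depth + 27]

2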